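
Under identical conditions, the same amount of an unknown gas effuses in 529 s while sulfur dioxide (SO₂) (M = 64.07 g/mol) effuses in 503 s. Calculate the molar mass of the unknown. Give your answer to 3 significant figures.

70.9 g/mol

Since effusion rate ∝ 1/√M, t_X/t_SO₂ = √(M_X/M_SO₂).
529/503 = 1.052 = √(M_X/64.07)
M_X = 64.07 × 1.052² = 64.07 × 1.106 = 70.9 g/mol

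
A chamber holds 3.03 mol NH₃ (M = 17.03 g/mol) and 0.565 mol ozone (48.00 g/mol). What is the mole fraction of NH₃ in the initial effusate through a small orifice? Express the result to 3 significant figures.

Each component's effusion rate ∝ (its partial pressure)·(1/√M) ∝ n_i/√M_i.
x_NH₃(eff) = (n_NH₃/√M_NH₃) / (n_NH₃/√M_NH₃ + n_O₃/√M_O₃)
= (3.03/√17.03) / (3.03/√17.03 + 0.565/√48.00) = 0.7342/(0.7342 + 0.08155) = 0.900.

0.900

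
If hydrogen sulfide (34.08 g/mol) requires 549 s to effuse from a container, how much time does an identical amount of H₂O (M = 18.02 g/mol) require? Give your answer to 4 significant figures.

From Graham's law, t_H₂O/t_H₂S = √(M_H₂O/M_H₂S) = √(18.02/34.08) = √0.5288 = 0.7272.
So the time for H₂O is 549 × 0.7272 = 399.2 s.

399.2 s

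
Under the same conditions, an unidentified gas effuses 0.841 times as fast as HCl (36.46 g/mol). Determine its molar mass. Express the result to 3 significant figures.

Since effusion rate ∝ 1/√M, rate_X/rate_HCl = √(M_HCl/M_X).
0.841 = √(36.46/M_X)
M_X = 36.46 / 0.841² = 36.46 / 0.7073 = 51.5 g/mol

51.5 g/mol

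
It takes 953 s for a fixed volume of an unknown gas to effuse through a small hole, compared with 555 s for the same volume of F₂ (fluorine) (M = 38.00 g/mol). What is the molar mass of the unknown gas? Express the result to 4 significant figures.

From Graham's law, t_X/t_F₂ = √(M_X/M_F₂).
953/555 = 1.717 = √(M_X/38.00)
M_X = 38.00 × 1.717² = 38.00 × 2.948 = 112.0 g/mol

112.0 g/mol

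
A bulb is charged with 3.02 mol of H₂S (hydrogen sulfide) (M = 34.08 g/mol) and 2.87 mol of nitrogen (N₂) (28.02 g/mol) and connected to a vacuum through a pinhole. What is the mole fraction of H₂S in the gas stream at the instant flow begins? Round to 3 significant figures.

0.488

The effusion rate of species i is ∝ p_i/√M_i ∝ n_i/√M_i.
So x_H₂S in the escaping gas = (n_H₂S/√M_H₂S) / Σ(n_i/√M_i)
= (3.02/√34.08) / (3.02/√34.08 + 2.87/√28.02) = 0.5173/(0.5173 + 0.5422) = 0.488.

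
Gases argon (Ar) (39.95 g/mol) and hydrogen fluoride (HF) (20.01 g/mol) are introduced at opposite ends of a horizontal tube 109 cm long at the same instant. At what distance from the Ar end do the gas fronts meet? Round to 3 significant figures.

45.2 cm

Graham's law gives d_Ar/d_HF = rate_Ar/rate_HF = √(M_HF/M_Ar) = √(20.01/39.95) = 0.7077.
With d_Ar + d_HF = 109 cm, d_HF = 109/(1 + 0.7077) = 63.83 cm.
d_Ar = 109 − 63.83 = 45.2 cm.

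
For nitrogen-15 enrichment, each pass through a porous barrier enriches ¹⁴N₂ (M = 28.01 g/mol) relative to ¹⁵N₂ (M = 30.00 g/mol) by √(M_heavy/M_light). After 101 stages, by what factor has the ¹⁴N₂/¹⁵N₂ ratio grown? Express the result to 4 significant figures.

Overall factor = α^101 with α = √(30.00/28.01), i.e. (30.00/28.01)^(101/2).
= 1.07105^(101/2) = 32.01.

32.01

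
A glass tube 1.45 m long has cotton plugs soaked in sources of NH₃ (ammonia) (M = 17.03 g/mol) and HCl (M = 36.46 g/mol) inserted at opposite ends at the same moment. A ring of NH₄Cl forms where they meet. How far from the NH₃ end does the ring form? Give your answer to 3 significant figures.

0.861 m

The fronts meet when d_NH₃ + d_HCl = L with d_NH₃/d_HCl = √(M_HCl/M_NH₃) (Graham's law). Here √(M_HCl/M_NH₃) = √(36.46/17.03) = 1.463.
With d_NH₃ + d_HCl = 1.45 m, d_HCl = 1.45/(1 + 1.463) = 0.5887 m.
d_NH₃ = 1.45 − 0.5887 = 0.861 m.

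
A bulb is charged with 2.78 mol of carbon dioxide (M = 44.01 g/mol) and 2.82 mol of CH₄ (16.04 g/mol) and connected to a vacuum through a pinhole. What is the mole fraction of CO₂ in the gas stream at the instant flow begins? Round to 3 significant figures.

Rate_i ∝ x_i/√M_i (Graham's law weighted by mole fraction), so the effusate composition follows n_i/√M_i.
So x_CO₂ in the escaping gas = (n_CO₂/√M_CO₂) / Σ(n_i/√M_i)
= (2.78/√44.01) / (2.78/√44.01 + 2.82/√16.04) = 0.4191/(0.4191 + 0.7041) = 0.373.

0.373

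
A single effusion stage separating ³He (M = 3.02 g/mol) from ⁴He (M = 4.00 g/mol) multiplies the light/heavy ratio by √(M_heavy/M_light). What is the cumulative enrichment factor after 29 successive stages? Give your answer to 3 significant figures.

58.9

After 29 stages the ratio has grown by (√(4.00/3.02))^29 = (4.00/3.02)^(29/2).
= 1.32450^(29/2) = 58.9.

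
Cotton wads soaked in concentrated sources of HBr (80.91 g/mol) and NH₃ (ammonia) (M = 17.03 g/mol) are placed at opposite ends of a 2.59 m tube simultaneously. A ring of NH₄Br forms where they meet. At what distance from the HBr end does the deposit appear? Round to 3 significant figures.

Graham's law gives d_HBr/d_NH₃ = rate_HBr/rate_NH₃ = √(M_NH₃/M_HBr) = √(17.03/80.91) = 0.4588.
With d_HBr + d_NH₃ = 2.59 m, d_NH₃ = 2.59/(1 + 0.4588) = 1.775 m.
d_HBr = 2.59 − 1.775 = 0.815 m.

0.815 m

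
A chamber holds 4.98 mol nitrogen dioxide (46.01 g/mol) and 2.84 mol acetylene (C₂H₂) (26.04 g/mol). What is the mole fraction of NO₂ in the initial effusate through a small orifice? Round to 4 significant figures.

0.5688

The effusion rate of species i is ∝ p_i/√M_i ∝ n_i/√M_i.
So x_NO₂ in the escaping gas = (n_NO₂/√M_NO₂) / Σ(n_i/√M_i)
= (4.98/√46.01) / (4.98/√46.01 + 2.84/√26.04) = 0.7342/(0.7342 + 0.5565) = 0.5688.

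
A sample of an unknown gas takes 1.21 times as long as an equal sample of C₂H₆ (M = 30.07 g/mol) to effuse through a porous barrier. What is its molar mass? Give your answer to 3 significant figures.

44.0 g/mol

Using Graham's law: t_X/t_C₂H₆ = √(M_X/M_C₂H₆).
1.21 = √(M_X/30.07)
M_X = 30.07 × 1.21² = 30.07 × 1.464 = 44.0 g/mol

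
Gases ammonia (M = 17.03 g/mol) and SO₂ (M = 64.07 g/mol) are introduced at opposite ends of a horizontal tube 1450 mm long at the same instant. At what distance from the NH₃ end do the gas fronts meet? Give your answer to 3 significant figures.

Distances travelled in equal time are proportional to diffusion rates, so d_NH₃/d_SO₂ = √(M_SO₂/M_NH₃) = √(64.07/17.03) = 1.940.
With d_NH₃ + d_SO₂ = 1450 mm, d_SO₂ = 1450/(1 + 1.940) = 493.3 mm.
d_NH₃ = 1450 − 493.3 = 957 mm.

957 mm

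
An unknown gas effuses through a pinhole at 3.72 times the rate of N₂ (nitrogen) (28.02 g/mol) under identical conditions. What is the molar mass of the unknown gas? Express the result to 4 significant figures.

2.025 g/mol

Since effusion rate ∝ 1/√M, rate_X/rate_N₂ = √(M_N₂/M_X).
3.72 = √(28.02/M_X)
M_X = 28.02 / 3.72² = 28.02 / 13.84 = 2.025 g/mol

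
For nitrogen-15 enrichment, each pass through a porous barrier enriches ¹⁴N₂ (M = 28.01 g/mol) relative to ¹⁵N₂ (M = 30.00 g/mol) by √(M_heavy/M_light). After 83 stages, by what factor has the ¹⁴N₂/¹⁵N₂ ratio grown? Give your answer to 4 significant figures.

Each stage multiplies the ratio by α = √(30.00/28.01), so after 83 stages the overall factor is α^83 = (30.00/28.01)^(83/2).
= 1.07105^(83/2) = 17.26.

17.26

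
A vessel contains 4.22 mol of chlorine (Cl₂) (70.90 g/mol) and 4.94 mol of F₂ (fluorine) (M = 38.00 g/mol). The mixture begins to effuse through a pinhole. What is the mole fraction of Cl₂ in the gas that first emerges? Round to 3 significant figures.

0.385

The effusion rate of species i is ∝ p_i/√M_i ∝ n_i/√M_i.
So x_Cl₂ in the escaping gas = (n_Cl₂/√M_Cl₂) / Σ(n_i/√M_i)
= (4.22/√70.90) / (4.22/√70.90 + 4.94/√38.00) = 0.5012/(0.5012 + 0.8014) = 0.385.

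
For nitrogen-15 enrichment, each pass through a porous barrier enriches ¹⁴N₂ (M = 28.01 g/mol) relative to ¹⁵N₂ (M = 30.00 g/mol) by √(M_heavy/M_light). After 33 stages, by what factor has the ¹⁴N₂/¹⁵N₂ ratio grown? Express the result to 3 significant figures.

Each stage multiplies the ratio by α = √(30.00/28.01), so after 33 stages the overall factor is α^33 = (30.00/28.01)^(33/2).
= 1.07105^(33/2) = 3.10.

3.10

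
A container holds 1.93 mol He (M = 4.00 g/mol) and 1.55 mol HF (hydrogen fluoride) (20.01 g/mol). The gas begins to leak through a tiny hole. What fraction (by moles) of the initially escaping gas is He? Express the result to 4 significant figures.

0.7358

Effusion rate of each component ∝ n_i/√M_i (partial pressure × 1/√M).
So x_He in the escaping gas = (n_He/√M_He) / Σ(n_i/√M_i)
= (1.93/√4.00) / (1.93/√4.00 + 1.55/√20.01) = 0.9650/(0.9650 + 0.3465) = 0.7358.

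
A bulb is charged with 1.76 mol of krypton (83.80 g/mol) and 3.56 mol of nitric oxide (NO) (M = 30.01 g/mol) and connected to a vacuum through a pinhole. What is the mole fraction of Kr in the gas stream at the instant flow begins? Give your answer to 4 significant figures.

0.2283

The effusion rate of species i is ∝ p_i/√M_i ∝ n_i/√M_i.
x_Kr(eff) = (n_Kr/√M_Kr) / (n_Kr/√M_Kr + n_NO/√M_NO)
= (1.76/√83.80) / (1.76/√83.80 + 3.56/√30.01) = 0.1923/(0.1923 + 0.6499) = 0.2283.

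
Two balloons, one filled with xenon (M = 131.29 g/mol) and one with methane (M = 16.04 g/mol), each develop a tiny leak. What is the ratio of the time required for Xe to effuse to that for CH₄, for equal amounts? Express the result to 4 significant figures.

From Graham's law, t_Xe/t_CH₄ = √(M_Xe/M_CH₄) = √(131.29/16.04) = √8.185 = 2.861.

2.861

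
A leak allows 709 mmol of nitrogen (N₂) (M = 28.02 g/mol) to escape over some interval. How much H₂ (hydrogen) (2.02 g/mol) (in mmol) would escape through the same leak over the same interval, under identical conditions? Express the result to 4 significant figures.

2641 mmol

From Graham's law, rate_H₂/rate_N₂ = √(M_N₂/M_H₂) = √(28.02/2.02) = √13.87 = 3.724.
So the amount for H₂ is 709 × 3.724 = 2641 mmol.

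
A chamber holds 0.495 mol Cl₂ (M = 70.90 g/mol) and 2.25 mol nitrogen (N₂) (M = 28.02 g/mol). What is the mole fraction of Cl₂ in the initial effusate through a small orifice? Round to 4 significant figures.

Effusion rate of each component ∝ n_i/√M_i (partial pressure × 1/√M).
Mole fraction of Cl₂ in the effusate = (n_Cl₂/√M_Cl₂) / (n_Cl₂/√M_Cl₂ + n_N₂/√M_N₂)
= (0.495/√70.90) / (0.495/√70.90 + 2.25/√28.02) = 0.05879/(0.05879 + 0.4251) = 0.1215.

0.1215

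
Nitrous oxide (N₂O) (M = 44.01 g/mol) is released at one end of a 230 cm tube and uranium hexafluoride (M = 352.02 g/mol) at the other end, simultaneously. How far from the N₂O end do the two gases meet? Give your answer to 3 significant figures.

170 cm

Graham's law gives d_N₂O/d_UF₆ = rate_N₂O/rate_UF₆ = √(M_UF₆/M_N₂O) = √(352.02/44.01) = 2.828.
With d_N₂O + d_UF₆ = 230 cm, d_UF₆ = 230/(1 + 2.828) = 60.08 cm.
d_N₂O = 230 − 60.08 = 170 cm.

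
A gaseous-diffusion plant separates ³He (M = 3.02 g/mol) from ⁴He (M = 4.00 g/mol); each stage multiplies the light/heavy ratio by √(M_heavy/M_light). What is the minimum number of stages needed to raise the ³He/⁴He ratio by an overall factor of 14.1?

Per stage α = (4.00/3.02)^(1/2) = 1.32450^0.5, giving ln α = 0.1405.
Need α^N ≥ 14.1 ⇒ N ≥ ln(14.1) / ln α = 2.646 / 0.1405 = 18.83.
So at least 19 stages are needed.

19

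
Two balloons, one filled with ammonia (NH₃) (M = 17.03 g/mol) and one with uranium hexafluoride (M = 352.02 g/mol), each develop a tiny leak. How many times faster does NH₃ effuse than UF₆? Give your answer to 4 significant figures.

4.546

From Graham's law, rate_NH₃/rate_UF₆ = √(M_UF₆/M_NH₃) = √(352.02/17.03) = √20.67 = 4.546.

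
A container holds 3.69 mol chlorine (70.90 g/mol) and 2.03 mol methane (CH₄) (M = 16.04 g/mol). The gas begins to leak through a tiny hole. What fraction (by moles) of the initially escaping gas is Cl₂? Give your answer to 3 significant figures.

0.464

Rate_i ∝ x_i/√M_i (Graham's law weighted by mole fraction), so the effusate composition follows n_i/√M_i.
x_Cl₂(eff) = (n_Cl₂/√M_Cl₂) / (n_Cl₂/√M_Cl₂ + n_CH₄/√M_CH₄)
= (3.69/√70.90) / (3.69/√70.90 + 2.03/√16.04) = 0.4382/(0.4382 + 0.5069) = 0.464.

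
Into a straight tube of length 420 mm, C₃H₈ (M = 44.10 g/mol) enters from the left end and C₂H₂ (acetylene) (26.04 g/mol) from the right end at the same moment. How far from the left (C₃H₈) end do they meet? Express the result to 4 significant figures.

The fronts meet when d_C₃H₈ + d_C₂H₂ = L with d_C₃H₈/d_C₂H₂ = √(M_C₂H₂/M_C₃H₈) (Graham's law). Here √(M_C₂H₂/M_C₃H₈) = √(26.04/44.10) = 0.7684.
With d_C₃H₈ + d_C₂H₂ = 420 mm, d_C₂H₂ = 420/(1 + 0.7684) = 237.5 mm.
d_C₃H₈ = 420 − 237.5 = 182.5 mm.

182.5 mm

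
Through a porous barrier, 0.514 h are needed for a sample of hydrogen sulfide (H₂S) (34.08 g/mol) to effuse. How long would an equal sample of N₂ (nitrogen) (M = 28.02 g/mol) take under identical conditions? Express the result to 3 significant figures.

Since effusion rate ∝ 1/√M, t_N₂/t_H₂S = √(M_N₂/M_H₂S) = √(28.02/34.08) = √0.8222 = 0.9067.
So the time for N₂ is 0.514 × 0.9067 = 0.466 h.

0.466 h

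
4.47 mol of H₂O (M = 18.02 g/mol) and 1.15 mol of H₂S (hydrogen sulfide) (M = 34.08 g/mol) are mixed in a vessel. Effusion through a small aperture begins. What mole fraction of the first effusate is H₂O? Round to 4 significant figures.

0.8424

Effusion rate of each component ∝ n_i/√M_i (partial pressure × 1/√M).
So x_H₂O in the escaping gas = (n_H₂O/√M_H₂O) / Σ(n_i/√M_i)
= (4.47/√18.02) / (4.47/√18.02 + 1.15/√34.08) = 1.053/(1.053 + 0.1970) = 0.8424.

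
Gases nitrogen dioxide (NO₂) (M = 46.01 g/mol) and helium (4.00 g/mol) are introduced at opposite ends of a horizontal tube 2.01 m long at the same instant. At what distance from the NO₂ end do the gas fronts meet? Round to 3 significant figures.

Distances travelled in equal time are proportional to diffusion rates, so d_NO₂/d_He = √(M_He/M_NO₂) = √(4.00/46.01) = 0.2949.
With d_NO₂ + d_He = 2.01 m, d_He = 2.01/(1 + 0.2949) = 1.552 m.
d_NO₂ = 2.01 − 1.552 = 0.458 m.

0.458 m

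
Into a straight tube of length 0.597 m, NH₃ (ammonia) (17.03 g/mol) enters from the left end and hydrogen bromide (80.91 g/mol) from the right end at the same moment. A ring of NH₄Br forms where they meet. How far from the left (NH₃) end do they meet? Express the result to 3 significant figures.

0.409 m

The fronts meet when d_NH₃ + d_HBr = L with d_NH₃/d_HBr = √(M_HBr/M_NH₃) (Graham's law). Here √(M_HBr/M_NH₃) = √(80.91/17.03) = 2.180.
With d_NH₃ + d_HBr = 0.597 m, d_HBr = 0.597/(1 + 2.180) = 0.1878 m.
d_NH₃ = 0.597 − 0.1878 = 0.409 m.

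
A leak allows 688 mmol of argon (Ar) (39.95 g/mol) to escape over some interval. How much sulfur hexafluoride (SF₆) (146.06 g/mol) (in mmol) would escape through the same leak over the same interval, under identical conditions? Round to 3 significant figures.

Since effusion rate ∝ 1/√M, rate_SF₆/rate_Ar = √(M_Ar/M_SF₆) = √(39.95/146.06) = √0.2735 = 0.5230.
So the amount for SF₆ is 688 × 0.5230 = 360 mmol.

360 mmol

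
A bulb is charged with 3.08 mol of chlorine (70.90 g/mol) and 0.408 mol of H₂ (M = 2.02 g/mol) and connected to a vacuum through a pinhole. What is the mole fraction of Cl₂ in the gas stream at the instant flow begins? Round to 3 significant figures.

0.560

The effusion rate of species i is ∝ p_i/√M_i ∝ n_i/√M_i.
Mole fraction of Cl₂ in the effusate = (n_Cl₂/√M_Cl₂) / (n_Cl₂/√M_Cl₂ + n_H₂/√M_H₂)
= (3.08/√70.90) / (3.08/√70.90 + 0.408/√2.02) = 0.3658/(0.3658 + 0.2871) = 0.560.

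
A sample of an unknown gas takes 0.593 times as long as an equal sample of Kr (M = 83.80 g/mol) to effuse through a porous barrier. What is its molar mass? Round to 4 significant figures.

Using Graham's law: t_X/t_Kr = √(M_X/M_Kr).
0.593 = √(M_X/83.80)
M_X = 83.80 × 0.593² = 83.80 × 0.3516 = 29.47 g/mol

29.47 g/mol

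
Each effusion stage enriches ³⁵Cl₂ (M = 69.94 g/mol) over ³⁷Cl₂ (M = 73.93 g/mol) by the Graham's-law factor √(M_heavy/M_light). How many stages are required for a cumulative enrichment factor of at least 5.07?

59

Per stage α = (73.93/69.94)^(1/2) = 1.05705^0.5, giving ln α = 0.02774.
Need α^N ≥ 5.07 ⇒ N ≥ ln(5.07) / ln α = 1.623 / 0.02774 = 58.52.
Rounding up, N = 59 stages.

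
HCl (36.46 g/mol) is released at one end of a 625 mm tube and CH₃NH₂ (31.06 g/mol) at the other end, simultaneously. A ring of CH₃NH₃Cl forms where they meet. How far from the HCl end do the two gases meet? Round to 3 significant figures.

The fronts meet when d_HCl + d_CH₃NH₂ = L with d_HCl/d_CH₃NH₂ = √(M_CH₃NH₂/M_HCl) (Graham's law). Here √(M_CH₃NH₂/M_HCl) = √(31.06/36.46) = 0.9230.
With d_HCl + d_CH₃NH₂ = 625 mm, d_CH₃NH₂ = 625/(1 + 0.9230) = 325.0 mm.
d_HCl = 625 − 325.0 = 300 mm.

300 mm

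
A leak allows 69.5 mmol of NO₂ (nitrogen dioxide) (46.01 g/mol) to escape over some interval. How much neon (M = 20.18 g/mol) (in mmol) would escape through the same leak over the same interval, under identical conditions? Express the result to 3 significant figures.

105 mmol

From Graham's law, rate_Ne/rate_NO₂ = √(M_NO₂/M_Ne) = √(46.01/20.18) = √2.280 = 1.510.
So the amount for Ne is 69.5 × 1.510 = 105 mmol.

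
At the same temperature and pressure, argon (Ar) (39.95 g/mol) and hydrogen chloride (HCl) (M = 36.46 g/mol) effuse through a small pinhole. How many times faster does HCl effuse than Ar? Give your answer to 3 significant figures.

Using Graham's law: rate_HCl/rate_Ar = √(M_Ar/M_HCl) = √(39.95/36.46) = √1.096 = 1.05.

1.05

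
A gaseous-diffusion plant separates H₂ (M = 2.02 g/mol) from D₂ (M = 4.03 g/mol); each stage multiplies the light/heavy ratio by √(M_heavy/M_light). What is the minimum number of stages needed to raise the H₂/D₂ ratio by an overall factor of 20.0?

9

With α = √(4.03/2.02) per stage, ln α = ½ ln(1.99505) = 0.3453.
Need α^N ≥ 20.0 ⇒ N ≥ ln(20.0) / ln α = 2.996 / 0.3453 = 8.67.
Rounding up, N = 9 stages.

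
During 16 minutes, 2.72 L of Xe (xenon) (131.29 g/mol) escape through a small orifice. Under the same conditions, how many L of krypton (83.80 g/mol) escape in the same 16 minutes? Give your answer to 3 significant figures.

3.40 L

Using Graham's law: rate_Kr/rate_Xe = √(M_Xe/M_Kr) = √(131.29/83.80) = √1.567 = 1.252.
So the volume for Kr is 2.72 × 1.252 = 3.40 L.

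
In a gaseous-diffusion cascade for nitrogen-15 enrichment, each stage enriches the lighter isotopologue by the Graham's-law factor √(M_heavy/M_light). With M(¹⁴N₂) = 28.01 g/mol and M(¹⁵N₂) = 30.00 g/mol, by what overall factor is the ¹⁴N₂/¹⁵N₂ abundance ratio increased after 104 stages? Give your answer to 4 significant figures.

35.48

Overall factor = α^104 with α = √(30.00/28.01), i.e. (30.00/28.01)^(104/2).
= 1.07105^52 = 35.48.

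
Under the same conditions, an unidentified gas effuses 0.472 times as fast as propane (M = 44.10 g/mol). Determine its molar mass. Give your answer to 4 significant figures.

Since effusion rate ∝ 1/√M, rate_X/rate_C₃H₈ = √(M_C₃H₈/M_X).
0.472 = √(44.10/M_X)
M_X = 44.10 / 0.472² = 44.10 / 0.2228 = 197.9 g/mol

197.9 g/mol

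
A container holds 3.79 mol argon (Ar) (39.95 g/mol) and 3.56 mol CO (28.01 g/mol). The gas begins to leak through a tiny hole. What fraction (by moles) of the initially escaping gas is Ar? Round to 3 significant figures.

Rate_i ∝ x_i/√M_i (Graham's law weighted by mole fraction), so the effusate composition follows n_i/√M_i.
x_Ar(eff) = (n_Ar/√M_Ar) / (n_Ar/√M_Ar + n_CO/√M_CO)
= (3.79/√39.95) / (3.79/√39.95 + 3.56/√28.01) = 0.5996/(0.5996 + 0.6727) = 0.471.

0.471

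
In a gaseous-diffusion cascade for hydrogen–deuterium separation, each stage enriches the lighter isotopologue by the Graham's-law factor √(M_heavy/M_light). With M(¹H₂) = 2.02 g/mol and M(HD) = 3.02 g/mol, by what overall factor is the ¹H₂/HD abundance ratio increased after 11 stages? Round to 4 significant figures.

9.133

The single-stage factor is √(M_heavy/M_light), so 11 stages give [√(3.02/2.02)]^11 = (3.02/2.02)^(11/2).
= 1.49505^(11/2) = 9.133.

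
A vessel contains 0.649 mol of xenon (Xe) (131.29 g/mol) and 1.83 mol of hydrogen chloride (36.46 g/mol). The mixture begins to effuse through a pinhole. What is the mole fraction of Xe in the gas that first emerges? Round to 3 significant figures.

0.157

Each component's effusion rate ∝ (its partial pressure)·(1/√M) ∝ n_i/√M_i.
x_Xe(eff) = (n_Xe/√M_Xe) / (n_Xe/√M_Xe + n_HCl/√M_HCl)
= (0.649/√131.29) / (0.649/√131.29 + 1.83/√36.46) = 0.05664/(0.05664 + 0.3031) = 0.157.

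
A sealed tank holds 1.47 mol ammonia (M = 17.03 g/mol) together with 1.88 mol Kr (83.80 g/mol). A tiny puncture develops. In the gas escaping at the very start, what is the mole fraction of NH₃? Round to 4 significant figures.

Effusion rate of each component ∝ n_i/√M_i (partial pressure × 1/√M).
Mole fraction of NH₃ in the effusate = (n_NH₃/√M_NH₃) / (n_NH₃/√M_NH₃ + n_Kr/√M_Kr)
= (1.47/√17.03) / (1.47/√17.03 + 1.88/√83.80) = 0.3562/(0.3562 + 0.2054) = 0.6343.

0.6343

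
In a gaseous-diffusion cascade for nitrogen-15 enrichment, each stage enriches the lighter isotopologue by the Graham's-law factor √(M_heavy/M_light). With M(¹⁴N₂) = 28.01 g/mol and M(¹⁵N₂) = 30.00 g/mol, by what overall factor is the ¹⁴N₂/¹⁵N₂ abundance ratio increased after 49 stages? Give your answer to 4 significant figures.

5.374

After 49 stages the ratio has grown by (√(30.00/28.01))^49 = (30.00/28.01)^(49/2).
= 1.07105^(49/2) = 5.374.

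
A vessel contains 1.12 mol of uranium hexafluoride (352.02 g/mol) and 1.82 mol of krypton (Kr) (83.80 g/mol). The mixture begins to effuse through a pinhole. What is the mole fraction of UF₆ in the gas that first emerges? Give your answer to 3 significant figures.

Each component's effusion rate ∝ (its partial pressure)·(1/√M) ∝ n_i/√M_i.
So x_UF₆ in the escaping gas = (n_UF₆/√M_UF₆) / Σ(n_i/√M_i)
= (1.12/√352.02) / (1.12/√352.02 + 1.82/√83.80) = 0.05969/(0.05969 + 0.1988) = 0.231.

0.231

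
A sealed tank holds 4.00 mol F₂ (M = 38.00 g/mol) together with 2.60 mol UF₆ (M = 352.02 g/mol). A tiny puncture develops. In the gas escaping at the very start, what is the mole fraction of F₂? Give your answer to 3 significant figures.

Each component's effusion rate ∝ (its partial pressure)·(1/√M) ∝ n_i/√M_i.
x_F₂(eff) = (n_F₂/√M_F₂) / (n_F₂/√M_F₂ + n_UF₆/√M_UF₆)
= (4.00/√38.00) / (4.00/√38.00 + 2.60/√352.02) = 0.6489/(0.6489 + 0.1386) = 0.824.

0.824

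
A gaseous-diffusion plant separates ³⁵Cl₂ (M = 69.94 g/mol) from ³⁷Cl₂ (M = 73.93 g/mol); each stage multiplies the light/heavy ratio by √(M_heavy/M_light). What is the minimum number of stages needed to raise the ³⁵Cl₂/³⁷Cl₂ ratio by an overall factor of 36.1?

130

Per stage α = (73.93/69.94)^(1/2) = 1.05705^0.5, giving ln α = 0.02774.
Need α^N ≥ 36.1 ⇒ N ≥ ln(36.1) / ln α = 3.586 / 0.02774 = 129.28.
Rounding up, N = 130 stages.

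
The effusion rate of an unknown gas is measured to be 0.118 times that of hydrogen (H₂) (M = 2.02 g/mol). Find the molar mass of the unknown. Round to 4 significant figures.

145.1 g/mol

Graham's law gives rate_X/rate_H₂ = √(M_H₂/M_X).
0.118 = √(2.02/M_X)
M_X = 2.02 / 0.118² = 2.02 / 0.01392 = 145.1 g/mol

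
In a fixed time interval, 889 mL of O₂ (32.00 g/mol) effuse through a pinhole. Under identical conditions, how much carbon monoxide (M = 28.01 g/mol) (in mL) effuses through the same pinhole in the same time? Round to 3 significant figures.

Since effusion rate ∝ 1/√M, rate_CO/rate_O₂ = √(M_O₂/M_CO) = √(32.00/28.01) = √1.142 = 1.069.
So the volume for CO is 889 × 1.069 = 950 mL.

950 mL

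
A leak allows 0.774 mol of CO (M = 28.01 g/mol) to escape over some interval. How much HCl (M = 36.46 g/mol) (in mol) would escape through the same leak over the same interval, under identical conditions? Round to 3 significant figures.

0.678 mol

Using Graham's law: rate_HCl/rate_CO = √(M_CO/M_HCl) = √(28.01/36.46) = √0.7682 = 0.8765.
So the amount for HCl is 0.774 × 0.8765 = 0.678 mol.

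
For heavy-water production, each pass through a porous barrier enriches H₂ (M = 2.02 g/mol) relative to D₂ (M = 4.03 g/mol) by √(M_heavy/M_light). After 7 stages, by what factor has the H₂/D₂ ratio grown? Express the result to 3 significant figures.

Each stage multiplies the ratio by α = √(4.03/2.02), so after 7 stages the overall factor is α^7 = (4.03/2.02)^(7/2).
= 1.99505^(7/2) = 11.2.

11.2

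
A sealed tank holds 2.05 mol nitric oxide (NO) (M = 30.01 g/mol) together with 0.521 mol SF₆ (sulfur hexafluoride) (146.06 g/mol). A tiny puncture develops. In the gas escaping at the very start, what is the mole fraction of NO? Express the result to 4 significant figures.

0.8967

Effusion rate of each component ∝ n_i/√M_i (partial pressure × 1/√M).
x_NO(eff) = (n_NO/√M_NO) / (n_NO/√M_NO + n_SF₆/√M_SF₆)
= (2.05/√30.01) / (2.05/√30.01 + 0.521/√146.06) = 0.3742/(0.3742 + 0.04311) = 0.8967.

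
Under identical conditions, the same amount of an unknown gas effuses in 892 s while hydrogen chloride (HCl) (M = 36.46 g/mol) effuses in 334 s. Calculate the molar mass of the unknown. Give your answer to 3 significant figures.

260 g/mol

By Graham's law, t_X/t_HCl = √(M_X/M_HCl).
892/334 = 2.671 = √(M_X/36.46)
M_X = 36.46 × 2.671² = 36.46 × 7.132 = 260 g/mol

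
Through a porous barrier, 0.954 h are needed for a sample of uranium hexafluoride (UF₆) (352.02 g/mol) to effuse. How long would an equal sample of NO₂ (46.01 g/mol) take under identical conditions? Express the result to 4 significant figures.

Since effusion rate ∝ 1/√M, t_NO₂/t_UF₆ = √(M_NO₂/M_UF₆) = √(46.01/352.02) = √0.1307 = 0.3615.
So the time for NO₂ is 0.954 × 0.3615 = 0.3449 h.

0.3449 h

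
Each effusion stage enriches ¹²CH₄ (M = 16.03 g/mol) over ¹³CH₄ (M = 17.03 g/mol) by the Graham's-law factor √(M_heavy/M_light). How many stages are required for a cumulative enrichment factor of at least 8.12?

Per stage α = (17.03/16.03)^(1/2) = 1.06238^0.5, giving ln α = 0.03026.
Need α^N ≥ 8.12 ⇒ N ≥ ln(8.12) / ln α = 2.094 / 0.03026 = 69.22.
Minimum whole number of stages: N = 70.

70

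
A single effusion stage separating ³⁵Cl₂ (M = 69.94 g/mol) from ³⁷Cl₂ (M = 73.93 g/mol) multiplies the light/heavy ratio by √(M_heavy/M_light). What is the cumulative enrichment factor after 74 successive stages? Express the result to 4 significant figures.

7.790

The single-stage factor is √(M_heavy/M_light), so 74 stages give [√(73.93/69.94)]^74 = (73.93/69.94)^(74/2).
= 1.05705^37 = 7.790.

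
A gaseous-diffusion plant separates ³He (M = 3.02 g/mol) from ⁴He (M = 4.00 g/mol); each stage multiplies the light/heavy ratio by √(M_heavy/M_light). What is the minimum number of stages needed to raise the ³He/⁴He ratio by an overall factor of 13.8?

Single-stage factor α = √(4.00/3.02), so ln α = ½ ln(1.32450) = 0.1405.
Need α^N ≥ 13.8 ⇒ N ≥ ln(13.8) / ln α = 2.625 / 0.1405 = 18.68.
Minimum whole number of stages: N = 19.

19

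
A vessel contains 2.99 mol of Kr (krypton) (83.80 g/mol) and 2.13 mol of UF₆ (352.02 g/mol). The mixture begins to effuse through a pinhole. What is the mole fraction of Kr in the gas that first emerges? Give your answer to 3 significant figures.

The effusion rate of species i is ∝ p_i/√M_i ∝ n_i/√M_i.
So x_Kr in the escaping gas = (n_Kr/√M_Kr) / Σ(n_i/√M_i)
= (2.99/√83.80) / (2.99/√83.80 + 2.13/√352.02) = 0.3266/(0.3266 + 0.1135) = 0.742.

0.742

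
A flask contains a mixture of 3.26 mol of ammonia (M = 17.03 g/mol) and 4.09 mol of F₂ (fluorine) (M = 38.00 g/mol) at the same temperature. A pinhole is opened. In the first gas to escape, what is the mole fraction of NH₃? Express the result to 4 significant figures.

0.5435

Effusion rate of each component ∝ n_i/√M_i (partial pressure × 1/√M).
x_NH₃(eff) = (n_NH₃/√M_NH₃) / (n_NH₃/√M_NH₃ + n_F₂/√M_F₂)
= (3.26/√17.03) / (3.26/√17.03 + 4.09/√38.00) = 0.7900/(0.7900 + 0.6635) = 0.5435.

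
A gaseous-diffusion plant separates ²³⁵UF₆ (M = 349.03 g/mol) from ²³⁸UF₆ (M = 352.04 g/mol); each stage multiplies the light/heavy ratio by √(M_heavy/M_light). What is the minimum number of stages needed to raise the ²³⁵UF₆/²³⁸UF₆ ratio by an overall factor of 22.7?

728

Single-stage factor α = √(352.04/349.03), so ln α = ½ ln(1.00862) = 0.004293.
Need α^N ≥ 22.7 ⇒ N ≥ ln(22.7) / ln α = 3.122 / 0.004293 = 727.24.
Minimum whole number of stages: N = 728.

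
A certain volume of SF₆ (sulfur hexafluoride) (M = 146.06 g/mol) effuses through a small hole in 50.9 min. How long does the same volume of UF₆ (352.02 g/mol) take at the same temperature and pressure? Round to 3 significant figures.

79.0 min

From Graham's law, t_UF₆/t_SF₆ = √(M_UF₆/M_SF₆) = √(352.02/146.06) = √2.410 = 1.552.
So the time for UF₆ is 50.9 × 1.552 = 79.0 min.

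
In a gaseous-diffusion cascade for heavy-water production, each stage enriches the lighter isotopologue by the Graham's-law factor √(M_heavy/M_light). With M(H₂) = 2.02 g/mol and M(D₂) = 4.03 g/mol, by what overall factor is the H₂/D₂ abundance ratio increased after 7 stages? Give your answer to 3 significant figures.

11.2

Each stage multiplies the ratio by α = √(4.03/2.02), so after 7 stages the overall factor is α^7 = (4.03/2.02)^(7/2).
= 1.99505^(7/2) = 11.2.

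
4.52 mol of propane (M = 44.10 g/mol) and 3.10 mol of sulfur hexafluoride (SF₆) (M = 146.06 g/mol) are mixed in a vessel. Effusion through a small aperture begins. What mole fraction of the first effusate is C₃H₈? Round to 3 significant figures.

Rate_i ∝ x_i/√M_i (Graham's law weighted by mole fraction), so the effusate composition follows n_i/√M_i.
x_C₃H₈(eff) = (n_C₃H₈/√M_C₃H₈) / (n_C₃H₈/√M_C₃H₈ + n_SF₆/√M_SF₆)
= (4.52/√44.10) / (4.52/√44.10 + 3.10/√146.06) = 0.6806/(0.6806 + 0.2565) = 0.726.

0.726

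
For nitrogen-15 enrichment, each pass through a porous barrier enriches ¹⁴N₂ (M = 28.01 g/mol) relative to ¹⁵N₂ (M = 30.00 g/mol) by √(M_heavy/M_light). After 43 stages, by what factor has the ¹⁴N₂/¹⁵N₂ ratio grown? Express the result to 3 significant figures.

4.37

Overall factor = α^43 with α = √(30.00/28.01), i.e. (30.00/28.01)^(43/2).
= 1.07105^(43/2) = 4.37.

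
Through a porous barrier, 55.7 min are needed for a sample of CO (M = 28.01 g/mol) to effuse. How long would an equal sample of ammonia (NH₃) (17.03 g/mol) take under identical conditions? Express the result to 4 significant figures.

43.43 min

From Graham's law, t_NH₃/t_CO = √(M_NH₃/M_CO) = √(17.03/28.01) = √0.6080 = 0.7797.
So the time for NH₃ is 55.7 × 0.7797 = 43.43 min.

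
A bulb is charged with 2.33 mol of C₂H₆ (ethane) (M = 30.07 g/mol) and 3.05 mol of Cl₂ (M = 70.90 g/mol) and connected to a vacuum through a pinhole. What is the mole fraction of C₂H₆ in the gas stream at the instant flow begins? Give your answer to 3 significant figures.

Effusion rate of each component ∝ n_i/√M_i (partial pressure × 1/√M).
x_C₂H₆(eff) = (n_C₂H₆/√M_C₂H₆) / (n_C₂H₆/√M_C₂H₆ + n_Cl₂/√M_Cl₂)
= (2.33/√30.07) / (2.33/√30.07 + 3.05/√70.90) = 0.4249/(0.4249 + 0.3622) = 0.540.

0.540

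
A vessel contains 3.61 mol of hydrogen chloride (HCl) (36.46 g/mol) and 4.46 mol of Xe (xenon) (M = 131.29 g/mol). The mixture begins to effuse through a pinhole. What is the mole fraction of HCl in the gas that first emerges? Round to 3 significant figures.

0.606

Rate_i ∝ x_i/√M_i (Graham's law weighted by mole fraction), so the effusate composition follows n_i/√M_i.
x_HCl(eff) = (n_HCl/√M_HCl) / (n_HCl/√M_HCl + n_Xe/√M_Xe)
= (3.61/√36.46) / (3.61/√36.46 + 4.46/√131.29) = 0.5979/(0.5979 + 0.3892) = 0.606.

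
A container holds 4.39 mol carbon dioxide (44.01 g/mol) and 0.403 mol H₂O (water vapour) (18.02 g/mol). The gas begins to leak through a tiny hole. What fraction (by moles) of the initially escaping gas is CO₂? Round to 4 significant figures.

0.8745

Rate_i ∝ x_i/√M_i (Graham's law weighted by mole fraction), so the effusate composition follows n_i/√M_i.
Mole fraction of CO₂ in the effusate = (n_CO₂/√M_CO₂) / (n_CO₂/√M_CO₂ + n_H₂O/√M_H₂O)
= (4.39/√44.01) / (4.39/√44.01 + 0.403/√18.02) = 0.6617/(0.6617 + 0.09494) = 0.8745.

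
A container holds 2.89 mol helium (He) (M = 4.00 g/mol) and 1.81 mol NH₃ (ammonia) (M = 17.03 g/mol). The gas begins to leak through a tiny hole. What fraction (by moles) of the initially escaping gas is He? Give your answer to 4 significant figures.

0.7671

Rate_i ∝ x_i/√M_i (Graham's law weighted by mole fraction), so the effusate composition follows n_i/√M_i.
So x_He in the escaping gas = (n_He/√M_He) / Σ(n_i/√M_i)
= (2.89/√4.00) / (2.89/√4.00 + 1.81/√17.03) = 1.445/(1.445 + 0.4386) = 0.7671.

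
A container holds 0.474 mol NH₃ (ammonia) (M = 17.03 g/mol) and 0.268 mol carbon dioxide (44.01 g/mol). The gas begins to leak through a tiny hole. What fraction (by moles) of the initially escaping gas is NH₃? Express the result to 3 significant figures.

0.740

Rate_i ∝ x_i/√M_i (Graham's law weighted by mole fraction), so the effusate composition follows n_i/√M_i.
So x_NH₃ in the escaping gas = (n_NH₃/√M_NH₃) / Σ(n_i/√M_i)
= (0.474/√17.03) / (0.474/√17.03 + 0.268/√44.01) = 0.1149/(0.1149 + 0.04040) = 0.740.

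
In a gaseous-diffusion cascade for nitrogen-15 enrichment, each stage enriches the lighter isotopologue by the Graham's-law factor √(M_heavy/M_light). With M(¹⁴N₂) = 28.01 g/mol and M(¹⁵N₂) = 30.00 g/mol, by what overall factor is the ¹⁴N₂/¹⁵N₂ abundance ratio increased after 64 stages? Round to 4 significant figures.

The single-stage factor is √(M_heavy/M_light), so 64 stages give [√(30.00/28.01)]^64 = (30.00/28.01)^(64/2).
= 1.07105^32 = 8.992.

8.992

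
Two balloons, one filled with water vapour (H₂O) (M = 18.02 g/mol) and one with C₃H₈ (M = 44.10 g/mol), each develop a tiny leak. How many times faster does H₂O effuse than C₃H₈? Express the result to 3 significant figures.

1.56

By Graham's law, rate_H₂O/rate_C₃H₈ = √(M_C₃H₈/M_H₂O) = √(44.10/18.02) = √2.447 = 1.56.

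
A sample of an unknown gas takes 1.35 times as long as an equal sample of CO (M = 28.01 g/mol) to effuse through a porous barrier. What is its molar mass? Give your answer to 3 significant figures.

Graham's law gives t_X/t_CO = √(M_X/M_CO).
1.35 = √(M_X/28.01)
M_X = 28.01 × 1.35² = 28.01 × 1.823 = 51.0 g/mol

51.0 g/mol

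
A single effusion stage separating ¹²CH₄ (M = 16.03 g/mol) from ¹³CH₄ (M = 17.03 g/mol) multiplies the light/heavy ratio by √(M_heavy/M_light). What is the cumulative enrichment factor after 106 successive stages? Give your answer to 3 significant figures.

24.7

Overall factor = α^106 with α = √(17.03/16.03), i.e. (17.03/16.03)^(106/2).
= 1.06238^53 = 24.7.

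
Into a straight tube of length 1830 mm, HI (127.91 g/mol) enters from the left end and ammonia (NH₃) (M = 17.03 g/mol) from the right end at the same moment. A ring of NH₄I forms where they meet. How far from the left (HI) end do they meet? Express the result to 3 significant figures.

489 mm

Distances travelled in equal time are proportional to diffusion rates, so d_HI/d_NH₃ = √(M_NH₃/M_HI) = √(17.03/127.91) = 0.3649.
With d_HI + d_NH₃ = 1830 mm, d_NH₃ = 1830/(1 + 0.3649) = 1341 mm.
d_HI = 1830 − 1341 = 489 mm.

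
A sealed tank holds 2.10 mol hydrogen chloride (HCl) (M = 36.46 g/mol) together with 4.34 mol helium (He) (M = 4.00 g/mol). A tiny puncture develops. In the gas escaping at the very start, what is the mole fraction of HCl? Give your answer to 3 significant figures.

The effusion rate of species i is ∝ p_i/√M_i ∝ n_i/√M_i.
So x_HCl in the escaping gas = (n_HCl/√M_HCl) / Σ(n_i/√M_i)
= (2.10/√36.46) / (2.10/√36.46 + 4.34/√4.00) = 0.3478/(0.3478 + 2.170) = 0.138.

0.138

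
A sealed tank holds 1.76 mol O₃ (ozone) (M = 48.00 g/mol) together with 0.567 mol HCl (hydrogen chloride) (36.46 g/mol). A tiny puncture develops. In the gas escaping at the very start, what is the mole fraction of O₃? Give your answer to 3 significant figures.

0.730

The effusion rate of species i is ∝ p_i/√M_i ∝ n_i/√M_i.
Mole fraction of O₃ in the effusate = (n_O₃/√M_O₃) / (n_O₃/√M_O₃ + n_HCl/√M_HCl)
= (1.76/√48.00) / (1.76/√48.00 + 0.567/√36.46) = 0.2540/(0.2540 + 0.09390) = 0.730.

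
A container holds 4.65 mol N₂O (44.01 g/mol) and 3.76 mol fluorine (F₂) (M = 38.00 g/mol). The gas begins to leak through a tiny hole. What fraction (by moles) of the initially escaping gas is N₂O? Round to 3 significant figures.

The effusion rate of species i is ∝ p_i/√M_i ∝ n_i/√M_i.
So x_N₂O in the escaping gas = (n_N₂O/√M_N₂O) / Σ(n_i/√M_i)
= (4.65/√44.01) / (4.65/√44.01 + 3.76/√38.00) = 0.7009/(0.7009 + 0.6100) = 0.535.

0.535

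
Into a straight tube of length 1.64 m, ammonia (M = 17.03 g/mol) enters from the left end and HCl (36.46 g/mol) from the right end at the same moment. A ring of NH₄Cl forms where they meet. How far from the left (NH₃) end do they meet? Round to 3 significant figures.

0.974 m

In equal time, each gas travels a distance ∝ its rate ∝ 1/√M, so d_NH₃/d_HCl = √(M_HCl/M_NH₃) = √(36.46/17.03) = 1.463.
With d_NH₃ + d_HCl = 1.64 m, d_HCl = 1.64/(1 + 1.463) = 0.6658 m.
d_NH₃ = 1.64 − 0.6658 = 0.974 m.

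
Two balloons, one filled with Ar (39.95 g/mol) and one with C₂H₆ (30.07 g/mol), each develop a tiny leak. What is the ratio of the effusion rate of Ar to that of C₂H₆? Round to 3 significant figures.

0.868

Since effusion rate ∝ 1/√M, rate_Ar/rate_C₂H₆ = √(M_C₂H₆/M_Ar) = √(30.07/39.95) = √0.7527 = 0.868.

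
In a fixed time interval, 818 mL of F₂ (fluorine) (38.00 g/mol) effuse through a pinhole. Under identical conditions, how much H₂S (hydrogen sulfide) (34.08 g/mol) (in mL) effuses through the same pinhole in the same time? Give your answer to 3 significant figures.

Since effusion rate ∝ 1/√M, rate_H₂S/rate_F₂ = √(M_F₂/M_H₂S) = √(38.00/34.08) = √1.115 = 1.056.
So the volume for H₂S is 818 × 1.056 = 864 mL.

864 mL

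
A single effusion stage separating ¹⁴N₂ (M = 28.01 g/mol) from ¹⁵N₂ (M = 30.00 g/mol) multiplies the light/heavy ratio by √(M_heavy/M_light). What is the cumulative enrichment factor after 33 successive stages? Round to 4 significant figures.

After 33 stages the ratio has grown by (√(30.00/28.01))^33 = (30.00/28.01)^(33/2).
= 1.07105^(33/2) = 3.103.

3.103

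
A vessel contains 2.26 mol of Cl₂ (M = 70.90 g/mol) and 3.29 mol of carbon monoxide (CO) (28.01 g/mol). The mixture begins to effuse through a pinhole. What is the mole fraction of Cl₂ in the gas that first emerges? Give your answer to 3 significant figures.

0.302

Each component's effusion rate ∝ (its partial pressure)·(1/√M) ∝ n_i/√M_i.
x_Cl₂(eff) = (n_Cl₂/√M_Cl₂) / (n_Cl₂/√M_Cl₂ + n_CO/√M_CO)
= (2.26/√70.90) / (2.26/√70.90 + 3.29/√28.01) = 0.2684/(0.2684 + 0.6216) = 0.302.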